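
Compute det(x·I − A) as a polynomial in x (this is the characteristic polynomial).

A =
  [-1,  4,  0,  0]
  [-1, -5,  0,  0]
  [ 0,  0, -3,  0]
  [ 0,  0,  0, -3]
x^4 + 12*x^3 + 54*x^2 + 108*x + 81

Expanding det(x·I − A) (e.g. by cofactor expansion or by noting that A is similar to its Jordan form J, which has the same characteristic polynomial as A) gives
  χ_A(x) = x^4 + 12*x^3 + 54*x^2 + 108*x + 81
which factors as (x + 3)^4. The eigenvalues (with algebraic multiplicities) are λ = -3 with multiplicity 4.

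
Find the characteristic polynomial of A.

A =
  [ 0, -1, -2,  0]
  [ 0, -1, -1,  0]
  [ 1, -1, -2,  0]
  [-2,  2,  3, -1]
x^4 + 4*x^3 + 6*x^2 + 4*x + 1

Expanding det(x·I − A) (e.g. by cofactor expansion or by noting that A is similar to its Jordan form J, which has the same characteristic polynomial as A) gives
  χ_A(x) = x^4 + 4*x^3 + 6*x^2 + 4*x + 1
which factors as (x + 1)^4. The eigenvalues (with algebraic multiplicities) are λ = -1 with multiplicity 4.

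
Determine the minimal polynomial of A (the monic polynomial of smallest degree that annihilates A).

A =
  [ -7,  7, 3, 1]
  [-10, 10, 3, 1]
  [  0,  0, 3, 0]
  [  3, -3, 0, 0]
x^3 - 3*x^2

The characteristic polynomial is χ_A(x) = x^2*(x - 3)^2, so the eigenvalues are known. The minimal polynomial is
  m_A(x) = Π_λ (x − λ)^{k_λ}
where k_λ is the size of the *largest* Jordan block for λ (equivalently, the smallest k with (A − λI)^k v = 0 for every generalised eigenvector v of λ).

  λ = 0: largest Jordan block has size 2, contributing (x − 0)^2
  λ = 3: largest Jordan block has size 1, contributing (x − 3)

So m_A(x) = x^2*(x - 3) = x^3 - 3*x^2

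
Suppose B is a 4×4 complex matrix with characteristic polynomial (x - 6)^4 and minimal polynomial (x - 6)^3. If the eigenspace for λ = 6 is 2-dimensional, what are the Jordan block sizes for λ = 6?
Block sizes for λ = 6: [3, 1]

Step 1 — from the characteristic polynomial, algebraic multiplicity of λ = 6 is 4. From dim ker(B − (6)·I) = 2, there are exactly 2 Jordan blocks for λ = 6.
Step 2 — from the minimal polynomial, the factor (x − 6)^3 tells us the largest block for λ = 6 has size 3.
Step 3 — with total size 4, 2 blocks, and largest block 3, the block sizes (in nonincreasing order) are [3, 1].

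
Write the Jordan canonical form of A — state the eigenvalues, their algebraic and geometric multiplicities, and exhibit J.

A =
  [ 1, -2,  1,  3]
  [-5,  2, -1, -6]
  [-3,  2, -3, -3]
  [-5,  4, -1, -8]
J_3(-2) ⊕ J_1(-2)

The characteristic polynomial is
  det(x·I − A) = x^4 + 8*x^3 + 24*x^2 + 32*x + 16 = (x + 2)^4

Eigenvalues and multiplicities (the geometric multiplicity of λ is n − rank(A − λI), which equals the number of Jordan blocks for λ):
  λ = -2: algebraic multiplicity = 4, geometric multiplicity = 2

Determining the block sizes for each eigenvalue:
  λ = -2: with am = 4 and gm = 2, the partition is not yet determined (e.g. several partitions of 4 into 2 parts exist). Let N = A − (-2)·I. Computing rank(N^1) = 2, rank(N^2) = 1, rank(N^3) = 0; the number of blocks of size ≥ j is rank(N^{j−1}) − rank(N^j), giving [2, 1, 1]. So we have 1 block(s) of size 3, 1 block(s) of size 1 → block sizes [3, 1]

Assembling the blocks gives a Jordan form
J =
  [-2,  1,  0,  0]
  [ 0, -2,  1,  0]
  [ 0,  0, -2,  0]
  [ 0,  0,  0, -2]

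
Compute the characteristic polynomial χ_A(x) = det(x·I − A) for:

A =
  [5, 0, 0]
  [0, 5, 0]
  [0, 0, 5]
x^3 - 15*x^2 + 75*x - 125

Expanding det(x·I − A) (e.g. by cofactor expansion or by noting that A is similar to its Jordan form J, which has the same characteristic polynomial as A) gives
  χ_A(x) = x^3 - 15*x^2 + 75*x - 125
which factors as (x - 5)^3. The eigenvalues (with algebraic multiplicities) are λ = 5 with multiplicity 3.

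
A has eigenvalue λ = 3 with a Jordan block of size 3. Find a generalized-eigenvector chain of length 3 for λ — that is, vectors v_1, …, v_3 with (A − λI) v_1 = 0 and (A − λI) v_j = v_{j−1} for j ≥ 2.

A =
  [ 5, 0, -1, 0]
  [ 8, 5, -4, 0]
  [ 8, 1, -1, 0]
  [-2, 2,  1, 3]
A Jordan chain for λ = 3 of length 3:
v_1 = (-4, 0, -8, 20)ᵀ
v_2 = (2, 8, 8, -2)ᵀ
v_3 = (1, 0, 0, 0)ᵀ

Let N = A − (3)·I. We want v_3 with N^3 v_3 = 0 but N^2 v_3 ≠ 0; then v_{j-1} := N · v_j for j = 3, …, 2.

Pick v_3 = (1, 0, 0, 0)ᵀ.
Then v_2 = N · v_3 = (2, 8, 8, -2)ᵀ.
Then v_1 = N · v_2 = (-4, 0, -8, 20)ᵀ.

Sanity check: (A − (3)·I) v_1 = (0, 0, 0, 0)ᵀ = 0. ✓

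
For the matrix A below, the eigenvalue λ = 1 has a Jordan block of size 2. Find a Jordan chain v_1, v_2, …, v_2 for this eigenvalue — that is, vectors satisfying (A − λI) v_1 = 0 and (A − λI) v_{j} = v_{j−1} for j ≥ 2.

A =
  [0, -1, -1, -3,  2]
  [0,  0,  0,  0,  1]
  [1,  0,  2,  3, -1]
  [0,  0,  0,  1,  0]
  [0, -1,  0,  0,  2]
A Jordan chain for λ = 1 of length 2:
v_1 = (-1, 0, 1, 0, 0)ᵀ
v_2 = (1, 0, 0, 0, 0)ᵀ

Let N = A − (1)·I. We want v_2 with N^2 v_2 = 0 but N^1 v_2 ≠ 0; then v_{j-1} := N · v_j for j = 2, …, 2.

Pick v_2 = (1, 0, 0, 0, 0)ᵀ.
Then v_1 = N · v_2 = (-1, 0, 1, 0, 0)ᵀ.

Sanity check: (A − (1)·I) v_1 = (0, 0, 0, 0, 0)ᵀ = 0. ✓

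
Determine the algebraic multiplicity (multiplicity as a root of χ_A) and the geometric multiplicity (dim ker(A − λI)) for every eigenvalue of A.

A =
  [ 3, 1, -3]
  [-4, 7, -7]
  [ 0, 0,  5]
λ = 5: alg = 3, geom = 1

Step 1 — factor the characteristic polynomial to read off the algebraic multiplicities:
  χ_A(x) = (x - 5)^3

Step 2 — compute geometric multiplicities via the rank-nullity identity g(λ) = n − rank(A − λI):
  rank(A − (5)·I) = 2, so dim ker(A − (5)·I) = n − 2 = 1

Summary:
  λ = 5: algebraic multiplicity = 3, geometric multiplicity = 1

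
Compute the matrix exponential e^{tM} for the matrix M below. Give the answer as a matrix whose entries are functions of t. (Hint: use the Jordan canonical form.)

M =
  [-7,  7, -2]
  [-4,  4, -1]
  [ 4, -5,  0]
e^{tM} =
  [-6*t*exp(-t) + exp(-t), 3*t^2*exp(-t)/2 + 7*t*exp(-t), 3*t^2*exp(-t)/2 - 2*t*exp(-t)]
  [-4*t*exp(-t), t^2*exp(-t) + 5*t*exp(-t) + exp(-t), t^2*exp(-t) - t*exp(-t)]
  [4*t*exp(-t), -t^2*exp(-t) - 5*t*exp(-t), -t^2*exp(-t) + t*exp(-t) + exp(-t)]

Strategy: write M = P · J · P⁻¹ where J is a Jordan canonical form, so e^{tM} = P · e^{tJ} · P⁻¹, and e^{tJ} can be computed block-by-block.

M has Jordan form
J =
  [-1,  1,  0]
  [ 0, -1,  1]
  [ 0,  0, -1]
(up to reordering of blocks).

Per-block formulas:
  For a 3×3 Jordan block J_3(-1): exp(t · J_3(-1)) = e^(-1t)·(I + t·N + (t^2/2)·N^2), where N is the 3×3 nilpotent shift.

After assembling e^{tJ} and conjugating by P, we get:

e^{tM} =
  [-6*t*exp(-t) + exp(-t), 3*t^2*exp(-t)/2 + 7*t*exp(-t), 3*t^2*exp(-t)/2 - 2*t*exp(-t)]
  [-4*t*exp(-t), t^2*exp(-t) + 5*t*exp(-t) + exp(-t), t^2*exp(-t) - t*exp(-t)]
  [4*t*exp(-t), -t^2*exp(-t) - 5*t*exp(-t), -t^2*exp(-t) + t*exp(-t) + exp(-t)]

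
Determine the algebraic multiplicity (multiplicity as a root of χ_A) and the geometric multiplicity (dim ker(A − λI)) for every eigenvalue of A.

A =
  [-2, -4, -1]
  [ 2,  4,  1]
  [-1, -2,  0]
λ = 0: alg = 1, geom = 1; λ = 1: alg = 2, geom = 1

Step 1 — factor the characteristic polynomial to read off the algebraic multiplicities:
  χ_A(x) = x*(x - 1)^2

Step 2 — compute geometric multiplicities via the rank-nullity identity g(λ) = n − rank(A − λI):
  rank(A − (0)·I) = 2, so dim ker(A − (0)·I) = n − 2 = 1
  rank(A − (1)·I) = 2, so dim ker(A − (1)·I) = n − 2 = 1

Summary:
  λ = 0: algebraic multiplicity = 1, geometric multiplicity = 1
  λ = 1: algebraic multiplicity = 2, geometric multiplicity = 1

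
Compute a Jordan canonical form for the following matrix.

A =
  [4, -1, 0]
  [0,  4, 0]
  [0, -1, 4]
J_2(4) ⊕ J_1(4)

The characteristic polynomial is
  det(x·I − A) = x^3 - 12*x^2 + 48*x - 64 = (x - 4)^3

Eigenvalues and multiplicities (the geometric multiplicity of λ is n − rank(A − λI), which equals the number of Jordan blocks for λ):
  λ = 4: algebraic multiplicity = 3, geometric multiplicity = 2

Determining the block sizes for each eigenvalue:
  λ = 4: 2 blocks summing to 3 forces exactly one block of size 2 and the rest size 1 → block sizes [2, 1]

Assembling the blocks gives a Jordan form
J =
  [4, 1, 0]
  [0, 4, 0]
  [0, 0, 4]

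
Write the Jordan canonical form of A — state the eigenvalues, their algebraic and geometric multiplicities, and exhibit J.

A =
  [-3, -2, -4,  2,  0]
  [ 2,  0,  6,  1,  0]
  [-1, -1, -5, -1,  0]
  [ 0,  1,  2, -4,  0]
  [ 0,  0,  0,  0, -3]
J_2(-3) ⊕ J_2(-3) ⊕ J_1(-3)

The characteristic polynomial is
  det(x·I − A) = x^5 + 15*x^4 + 90*x^3 + 270*x^2 + 405*x + 243 = (x + 3)^5

Eigenvalues and multiplicities (the geometric multiplicity of λ is n − rank(A − λI), which equals the number of Jordan blocks for λ):
  λ = -3: algebraic multiplicity = 5, geometric multiplicity = 3

Determining the block sizes for each eigenvalue:
  λ = -3: with am = 5 and gm = 3, the partition is not yet determined (e.g. several partitions of 5 into 3 parts exist). Let N = A − (-3)·I. Computing rank(N^1) = 2, rank(N^2) = 0; the number of blocks of size ≥ j is rank(N^{j−1}) − rank(N^j), giving [3, 2]. So we have 2 block(s) of size 2, 1 block(s) of size 1 → block sizes [2, 2, 1]

Assembling the blocks gives a Jordan form
J =
  [-3,  1,  0,  0,  0]
  [ 0, -3,  0,  0,  0]
  [ 0,  0, -3,  1,  0]
  [ 0,  0,  0, -3,  0]
  [ 0,  0,  0,  0, -3]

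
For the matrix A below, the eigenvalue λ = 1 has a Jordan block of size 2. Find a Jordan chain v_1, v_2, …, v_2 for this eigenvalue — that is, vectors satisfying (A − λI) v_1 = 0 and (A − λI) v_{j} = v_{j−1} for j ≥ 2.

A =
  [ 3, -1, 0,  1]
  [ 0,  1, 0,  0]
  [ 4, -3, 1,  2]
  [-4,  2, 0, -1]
A Jordan chain for λ = 1 of length 2:
v_1 = (2, 0, 4, -4)ᵀ
v_2 = (1, 0, 0, 0)ᵀ

Let N = A − (1)·I. We want v_2 with N^2 v_2 = 0 but N^1 v_2 ≠ 0; then v_{j-1} := N · v_j for j = 2, …, 2.

Pick v_2 = (1, 0, 0, 0)ᵀ.
Then v_1 = N · v_2 = (2, 0, 4, -4)ᵀ.

Sanity check: (A − (1)·I) v_1 = (0, 0, 0, 0)ᵀ = 0. ✓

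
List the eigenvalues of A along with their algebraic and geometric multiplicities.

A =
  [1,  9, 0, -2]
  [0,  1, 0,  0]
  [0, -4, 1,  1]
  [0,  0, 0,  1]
λ = 1: alg = 4, geom = 2

Step 1 — factor the characteristic polynomial to read off the algebraic multiplicities:
  χ_A(x) = (x - 1)^4

Step 2 — compute geometric multiplicities via the rank-nullity identity g(λ) = n − rank(A − λI):
  rank(A − (1)·I) = 2, so dim ker(A − (1)·I) = n − 2 = 2

Summary:
  λ = 1: algebraic multiplicity = 4, geometric multiplicity = 2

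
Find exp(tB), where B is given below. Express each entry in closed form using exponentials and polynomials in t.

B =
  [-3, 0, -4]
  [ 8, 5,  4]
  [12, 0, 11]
e^{tB} =
  [-3*exp(5*t) + 4*exp(3*t), 0, -2*exp(5*t) + 2*exp(3*t)]
  [4*exp(5*t) - 4*exp(3*t), exp(5*t), 2*exp(5*t) - 2*exp(3*t)]
  [6*exp(5*t) - 6*exp(3*t), 0, 4*exp(5*t) - 3*exp(3*t)]

Strategy: write B = P · J · P⁻¹ where J is a Jordan canonical form, so e^{tB} = P · e^{tJ} · P⁻¹, and e^{tJ} can be computed block-by-block.

B has Jordan form
J =
  [3, 0, 0]
  [0, 5, 0]
  [0, 0, 5]
(up to reordering of blocks).

Per-block formulas:
  For a 1×1 block at λ = 3: exp(t · [3]) = [e^(3t)].
  For a 1×1 block at λ = 5: exp(t · [5]) = [e^(5t)].

After assembling e^{tJ} and conjugating by P, we get:

e^{tB} =
  [-3*exp(5*t) + 4*exp(3*t), 0, -2*exp(5*t) + 2*exp(3*t)]
  [4*exp(5*t) - 4*exp(3*t), exp(5*t), 2*exp(5*t) - 2*exp(3*t)]
  [6*exp(5*t) - 6*exp(3*t), 0, 4*exp(5*t) - 3*exp(3*t)]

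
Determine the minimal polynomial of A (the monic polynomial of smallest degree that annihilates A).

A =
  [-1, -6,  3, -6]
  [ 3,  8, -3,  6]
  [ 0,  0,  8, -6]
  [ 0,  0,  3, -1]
x^2 - 7*x + 10

The characteristic polynomial is χ_A(x) = (x - 5)^2*(x - 2)^2, so the eigenvalues are known. The minimal polynomial is
  m_A(x) = Π_λ (x − λ)^{k_λ}
where k_λ is the size of the *largest* Jordan block for λ (equivalently, the smallest k with (A − λI)^k v = 0 for every generalised eigenvector v of λ).

  λ = 2: largest Jordan block has size 1, contributing (x − 2)
  λ = 5: largest Jordan block has size 1, contributing (x − 5)

So m_A(x) = (x - 5)*(x - 2) = x^2 - 7*x + 10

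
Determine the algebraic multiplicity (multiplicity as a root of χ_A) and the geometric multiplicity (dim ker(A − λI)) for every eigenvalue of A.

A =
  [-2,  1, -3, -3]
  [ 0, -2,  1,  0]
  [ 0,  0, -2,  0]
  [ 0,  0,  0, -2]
λ = -2: alg = 4, geom = 2

Step 1 — factor the characteristic polynomial to read off the algebraic multiplicities:
  χ_A(x) = (x + 2)^4

Step 2 — compute geometric multiplicities via the rank-nullity identity g(λ) = n − rank(A − λI):
  rank(A − (-2)·I) = 2, so dim ker(A − (-2)·I) = n − 2 = 2

Summary:
  λ = -2: algebraic multiplicity = 4, geometric multiplicity = 2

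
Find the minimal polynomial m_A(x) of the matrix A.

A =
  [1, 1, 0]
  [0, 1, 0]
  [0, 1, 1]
x^2 - 2*x + 1

The characteristic polynomial is χ_A(x) = (x - 1)^3, so the eigenvalues are known. The minimal polynomial is
  m_A(x) = Π_λ (x − λ)^{k_λ}
where k_λ is the size of the *largest* Jordan block for λ (equivalently, the smallest k with (A − λI)^k v = 0 for every generalised eigenvector v of λ).

  λ = 1: largest Jordan block has size 2, contributing (x − 1)^2

So m_A(x) = (x - 1)^2 = x^2 - 2*x + 1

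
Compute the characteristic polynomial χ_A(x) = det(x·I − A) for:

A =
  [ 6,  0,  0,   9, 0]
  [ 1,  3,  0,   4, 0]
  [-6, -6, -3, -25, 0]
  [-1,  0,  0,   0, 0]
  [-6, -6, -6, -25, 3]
x^5 - 9*x^4 + 18*x^3 + 54*x^2 - 243*x + 243

Expanding det(x·I − A) (e.g. by cofactor expansion or by noting that A is similar to its Jordan form J, which has the same characteristic polynomial as A) gives
  χ_A(x) = x^5 - 9*x^4 + 18*x^3 + 54*x^2 - 243*x + 243
which factors as (x - 3)^4*(x + 3). The eigenvalues (with algebraic multiplicities) are λ = -3 with multiplicity 1, λ = 3 with multiplicity 4.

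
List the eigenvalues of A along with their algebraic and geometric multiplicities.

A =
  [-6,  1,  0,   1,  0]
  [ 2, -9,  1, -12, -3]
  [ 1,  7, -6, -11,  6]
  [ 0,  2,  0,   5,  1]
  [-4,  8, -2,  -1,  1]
λ = -5: alg = 3, geom = 1; λ = 0: alg = 2, geom = 1

Step 1 — factor the characteristic polynomial to read off the algebraic multiplicities:
  χ_A(x) = x^2*(x + 5)^3

Step 2 — compute geometric multiplicities via the rank-nullity identity g(λ) = n − rank(A − λI):
  rank(A − (-5)·I) = 4, so dim ker(A − (-5)·I) = n − 4 = 1
  rank(A − (0)·I) = 4, so dim ker(A − (0)·I) = n − 4 = 1

Summary:
  λ = -5: algebraic multiplicity = 3, geometric multiplicity = 1
  λ = 0: algebraic multiplicity = 2, geometric multiplicity = 1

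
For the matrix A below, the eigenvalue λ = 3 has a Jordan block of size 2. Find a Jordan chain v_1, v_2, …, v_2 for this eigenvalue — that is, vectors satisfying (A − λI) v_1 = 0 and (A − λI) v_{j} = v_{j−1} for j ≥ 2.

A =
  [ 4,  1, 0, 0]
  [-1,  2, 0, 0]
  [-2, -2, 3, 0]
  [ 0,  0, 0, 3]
A Jordan chain for λ = 3 of length 2:
v_1 = (1, -1, -2, 0)ᵀ
v_2 = (1, 0, 0, 0)ᵀ

Let N = A − (3)·I. We want v_2 with N^2 v_2 = 0 but N^1 v_2 ≠ 0; then v_{j-1} := N · v_j for j = 2, …, 2.

Pick v_2 = (1, 0, 0, 0)ᵀ.
Then v_1 = N · v_2 = (1, -1, -2, 0)ᵀ.

Sanity check: (A − (3)·I) v_1 = (0, 0, 0, 0)ᵀ = 0. ✓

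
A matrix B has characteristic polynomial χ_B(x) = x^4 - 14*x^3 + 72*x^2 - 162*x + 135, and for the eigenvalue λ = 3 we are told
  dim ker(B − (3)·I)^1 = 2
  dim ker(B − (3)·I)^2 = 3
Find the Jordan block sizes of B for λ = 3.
Block sizes for λ = 3: [2, 1]

From the dimensions of kernels of powers, the number of Jordan blocks of size at least j is d_j − d_{j−1} where d_j = dim ker(N^j) (with d_0 = 0). Computing the differences gives [2, 1].
The number of blocks of size exactly k is (#blocks of size ≥ k) − (#blocks of size ≥ k + 1), so the partition is: 1 block(s) of size 1, 1 block(s) of size 2.
In nonincreasing order the block sizes are [2, 1].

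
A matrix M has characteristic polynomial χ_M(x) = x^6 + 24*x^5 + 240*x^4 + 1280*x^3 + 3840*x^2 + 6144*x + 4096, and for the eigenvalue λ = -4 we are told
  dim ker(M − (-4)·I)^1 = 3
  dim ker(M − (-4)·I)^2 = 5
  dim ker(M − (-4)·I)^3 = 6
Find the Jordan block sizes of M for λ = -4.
Block sizes for λ = -4: [3, 2, 1]

From the dimensions of kernels of powers, the number of Jordan blocks of size at least j is d_j − d_{j−1} where d_j = dim ker(N^j) (with d_0 = 0). Computing the differences gives [3, 2, 1].
The number of blocks of size exactly k is (#blocks of size ≥ k) − (#blocks of size ≥ k + 1), so the partition is: 1 block(s) of size 1, 1 block(s) of size 2, 1 block(s) of size 3.
In nonincreasing order the block sizes are [3, 2, 1].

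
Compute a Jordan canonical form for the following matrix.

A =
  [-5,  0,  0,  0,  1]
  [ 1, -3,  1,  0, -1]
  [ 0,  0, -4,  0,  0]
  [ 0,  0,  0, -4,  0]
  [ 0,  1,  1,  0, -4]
J_3(-4) ⊕ J_1(-4) ⊕ J_1(-4)

The characteristic polynomial is
  det(x·I − A) = x^5 + 20*x^4 + 160*x^3 + 640*x^2 + 1280*x + 1024 = (x + 4)^5

Eigenvalues and multiplicities (the geometric multiplicity of λ is n − rank(A − λI), which equals the number of Jordan blocks for λ):
  λ = -4: algebraic multiplicity = 5, geometric multiplicity = 3

Determining the block sizes for each eigenvalue:
  λ = -4: with am = 5 and gm = 3, the partition is not yet determined (e.g. several partitions of 5 into 3 parts exist). Let N = A − (-4)·I. Computing rank(N^1) = 2, rank(N^2) = 1, rank(N^3) = 0; the number of blocks of size ≥ j is rank(N^{j−1}) − rank(N^j), giving [3, 1, 1]. So we have 1 block(s) of size 3, 2 block(s) of size 1 → block sizes [3, 1, 1]

Assembling the blocks gives a Jordan form
J =
  [-4,  1,  0,  0,  0]
  [ 0, -4,  1,  0,  0]
  [ 0,  0, -4,  0,  0]
  [ 0,  0,  0, -4,  0]
  [ 0,  0,  0,  0, -4]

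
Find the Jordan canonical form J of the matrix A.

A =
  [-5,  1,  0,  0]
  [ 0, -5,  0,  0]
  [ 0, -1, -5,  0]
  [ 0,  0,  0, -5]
J_2(-5) ⊕ J_1(-5) ⊕ J_1(-5)

The characteristic polynomial is
  det(x·I − A) = x^4 + 20*x^3 + 150*x^2 + 500*x + 625 = (x + 5)^4

Eigenvalues and multiplicities (the geometric multiplicity of λ is n − rank(A − λI), which equals the number of Jordan blocks for λ):
  λ = -5: algebraic multiplicity = 4, geometric multiplicity = 3

Determining the block sizes for each eigenvalue:
  λ = -5: 3 blocks summing to 4 forces exactly one block of size 2 and the rest size 1 → block sizes [2, 1, 1]

Assembling the blocks gives a Jordan form
J =
  [-5,  1,  0,  0]
  [ 0, -5,  0,  0]
  [ 0,  0, -5,  0]
  [ 0,  0,  0, -5]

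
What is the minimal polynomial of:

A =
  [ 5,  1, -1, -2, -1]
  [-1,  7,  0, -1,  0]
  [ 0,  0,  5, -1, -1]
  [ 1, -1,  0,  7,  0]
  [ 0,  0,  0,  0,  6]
x^3 - 18*x^2 + 108*x - 216

The characteristic polynomial is χ_A(x) = (x - 6)^5, so the eigenvalues are known. The minimal polynomial is
  m_A(x) = Π_λ (x − λ)^{k_λ}
where k_λ is the size of the *largest* Jordan block for λ (equivalently, the smallest k with (A − λI)^k v = 0 for every generalised eigenvector v of λ).

  λ = 6: largest Jordan block has size 3, contributing (x − 6)^3

So m_A(x) = (x - 6)^3 = x^3 - 18*x^2 + 108*x - 216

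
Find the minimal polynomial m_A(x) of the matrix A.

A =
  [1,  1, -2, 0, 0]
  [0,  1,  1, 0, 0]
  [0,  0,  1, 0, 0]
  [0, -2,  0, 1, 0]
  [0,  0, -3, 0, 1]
x^3 - 3*x^2 + 3*x - 1

The characteristic polynomial is χ_A(x) = (x - 1)^5, so the eigenvalues are known. The minimal polynomial is
  m_A(x) = Π_λ (x − λ)^{k_λ}
where k_λ is the size of the *largest* Jordan block for λ (equivalently, the smallest k with (A − λI)^k v = 0 for every generalised eigenvector v of λ).

  λ = 1: largest Jordan block has size 3, contributing (x − 1)^3

So m_A(x) = (x - 1)^3 = x^3 - 3*x^2 + 3*x - 1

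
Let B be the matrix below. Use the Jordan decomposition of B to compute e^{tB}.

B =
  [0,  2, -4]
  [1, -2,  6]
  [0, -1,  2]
e^{tB} =
  [t^2 + 1, 2*t, 2*t^2 - 4*t]
  [-t^2 + t, 1 - 2*t, -2*t^2 + 6*t]
  [-t^2/2, -t, -t^2 + 2*t + 1]

Strategy: write B = P · J · P⁻¹ where J is a Jordan canonical form, so e^{tB} = P · e^{tJ} · P⁻¹, and e^{tJ} can be computed block-by-block.

B has Jordan form
J =
  [0, 1, 0]
  [0, 0, 1]
  [0, 0, 0]
(up to reordering of blocks).

Per-block formulas:
  For a 3×3 Jordan block J_3(0): exp(t · J_3(0)) = e^(0t)·(I + t·N + (t^2/2)·N^2), where N is the 3×3 nilpotent shift.

After assembling e^{tJ} and conjugating by P, we get:

e^{tB} =
  [t^2 + 1, 2*t, 2*t^2 - 4*t]
  [-t^2 + t, 1 - 2*t, -2*t^2 + 6*t]
  [-t^2/2, -t, -t^2 + 2*t + 1]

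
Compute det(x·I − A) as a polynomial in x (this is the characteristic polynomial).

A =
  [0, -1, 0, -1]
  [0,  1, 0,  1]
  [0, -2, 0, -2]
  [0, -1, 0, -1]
x^4

Expanding det(x·I − A) (e.g. by cofactor expansion or by noting that A is similar to its Jordan form J, which has the same characteristic polynomial as A) gives
  χ_A(x) = x^4
which factors as x^4. The eigenvalues (with algebraic multiplicities) are λ = 0 with multiplicity 4.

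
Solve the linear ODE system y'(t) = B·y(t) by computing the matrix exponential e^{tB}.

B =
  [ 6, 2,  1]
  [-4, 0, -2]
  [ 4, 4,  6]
e^{tB} =
  [2*t*exp(4*t) + exp(4*t), 2*t*exp(4*t), t*exp(4*t)]
  [-4*t*exp(4*t), -4*t*exp(4*t) + exp(4*t), -2*t*exp(4*t)]
  [4*t*exp(4*t), 4*t*exp(4*t), 2*t*exp(4*t) + exp(4*t)]

Strategy: write B = P · J · P⁻¹ where J is a Jordan canonical form, so e^{tB} = P · e^{tJ} · P⁻¹, and e^{tJ} can be computed block-by-block.

B has Jordan form
J =
  [4, 1, 0]
  [0, 4, 0]
  [0, 0, 4]
(up to reordering of blocks).

Per-block formulas:
  For a 2×2 Jordan block J_2(4): exp(t · J_2(4)) = e^(4t)·(I + t·N), where N is the 2×2 nilpotent shift.
  For a 1×1 block at λ = 4: exp(t · [4]) = [e^(4t)].

After assembling e^{tJ} and conjugating by P, we get:

e^{tB} =
  [2*t*exp(4*t) + exp(4*t), 2*t*exp(4*t), t*exp(4*t)]
  [-4*t*exp(4*t), -4*t*exp(4*t) + exp(4*t), -2*t*exp(4*t)]
  [4*t*exp(4*t), 4*t*exp(4*t), 2*t*exp(4*t) + exp(4*t)]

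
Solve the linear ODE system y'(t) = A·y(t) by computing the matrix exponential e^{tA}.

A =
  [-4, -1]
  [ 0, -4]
e^{tA} =
  [exp(-4*t), -t*exp(-4*t)]
  [0, exp(-4*t)]

Strategy: write A = P · J · P⁻¹ where J is a Jordan canonical form, so e^{tA} = P · e^{tJ} · P⁻¹, and e^{tJ} can be computed block-by-block.

A has Jordan form
J =
  [-4,  1]
  [ 0, -4]
(up to reordering of blocks).

Per-block formulas:
  For a 2×2 Jordan block J_2(-4): exp(t · J_2(-4)) = e^(-4t)·(I + t·N), where N is the 2×2 nilpotent shift.

After assembling e^{tJ} and conjugating by P, we get:

e^{tA} =
  [exp(-4*t), -t*exp(-4*t)]
  [0, exp(-4*t)]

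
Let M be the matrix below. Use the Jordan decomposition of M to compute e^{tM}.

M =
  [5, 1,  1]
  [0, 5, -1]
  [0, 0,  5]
e^{tM} =
  [exp(5*t), t*exp(5*t), -t^2*exp(5*t)/2 + t*exp(5*t)]
  [0, exp(5*t), -t*exp(5*t)]
  [0, 0, exp(5*t)]

Strategy: write M = P · J · P⁻¹ where J is a Jordan canonical form, so e^{tM} = P · e^{tJ} · P⁻¹, and e^{tJ} can be computed block-by-block.

M has Jordan form
J =
  [5, 1, 0]
  [0, 5, 1]
  [0, 0, 5]
(up to reordering of blocks).

Per-block formulas:
  For a 3×3 Jordan block J_3(5): exp(t · J_3(5)) = e^(5t)·(I + t·N + (t^2/2)·N^2), where N is the 3×3 nilpotent shift.

After assembling e^{tJ} and conjugating by P, we get:

e^{tM} =
  [exp(5*t), t*exp(5*t), -t^2*exp(5*t)/2 + t*exp(5*t)]
  [0, exp(5*t), -t*exp(5*t)]
  [0, 0, exp(5*t)]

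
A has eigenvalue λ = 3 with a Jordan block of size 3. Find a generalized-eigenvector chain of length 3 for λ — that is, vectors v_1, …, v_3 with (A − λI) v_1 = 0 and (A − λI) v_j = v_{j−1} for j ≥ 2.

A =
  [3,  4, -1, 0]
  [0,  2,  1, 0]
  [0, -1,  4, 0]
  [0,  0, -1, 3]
A Jordan chain for λ = 3 of length 3:
v_1 = (-3, 0, 0, 1)ᵀ
v_2 = (4, -1, -1, 0)ᵀ
v_3 = (0, 1, 0, 0)ᵀ

Let N = A − (3)·I. We want v_3 with N^3 v_3 = 0 but N^2 v_3 ≠ 0; then v_{j-1} := N · v_j for j = 3, …, 2.

Pick v_3 = (0, 1, 0, 0)ᵀ.
Then v_2 = N · v_3 = (4, -1, -1, 0)ᵀ.
Then v_1 = N · v_2 = (-3, 0, 0, 1)ᵀ.

Sanity check: (A − (3)·I) v_1 = (0, 0, 0, 0)ᵀ = 0. ✓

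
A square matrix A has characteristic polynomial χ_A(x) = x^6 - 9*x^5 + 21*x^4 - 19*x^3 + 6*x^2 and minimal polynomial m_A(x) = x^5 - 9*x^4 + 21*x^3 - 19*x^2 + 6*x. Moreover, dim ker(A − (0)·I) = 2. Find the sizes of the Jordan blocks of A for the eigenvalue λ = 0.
Block sizes for λ = 0: [1, 1]

Step 1 — from the characteristic polynomial, algebraic multiplicity of λ = 0 is 2. From dim ker(A − (0)·I) = 2, there are exactly 2 Jordan blocks for λ = 0.
Step 2 — from the minimal polynomial, the factor (x − 0) tells us the largest block for λ = 0 has size 1.
Step 3 — with total size 2, 2 blocks, and largest block 1, the block sizes (in nonincreasing order) are [1, 1].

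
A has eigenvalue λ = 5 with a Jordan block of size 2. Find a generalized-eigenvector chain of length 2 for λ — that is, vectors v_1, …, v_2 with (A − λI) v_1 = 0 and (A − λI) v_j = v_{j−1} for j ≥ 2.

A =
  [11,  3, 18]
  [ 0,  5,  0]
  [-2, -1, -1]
A Jordan chain for λ = 5 of length 2:
v_1 = (6, 0, -2)ᵀ
v_2 = (1, 0, 0)ᵀ

Let N = A − (5)·I. We want v_2 with N^2 v_2 = 0 but N^1 v_2 ≠ 0; then v_{j-1} := N · v_j for j = 2, …, 2.

Pick v_2 = (1, 0, 0)ᵀ.
Then v_1 = N · v_2 = (6, 0, -2)ᵀ.

Sanity check: (A − (5)·I) v_1 = (0, 0, 0)ᵀ = 0. ✓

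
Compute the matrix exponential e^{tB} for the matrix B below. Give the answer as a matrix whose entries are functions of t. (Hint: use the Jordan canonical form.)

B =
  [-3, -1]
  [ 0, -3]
e^{tB} =
  [exp(-3*t), -t*exp(-3*t)]
  [0, exp(-3*t)]

Strategy: write B = P · J · P⁻¹ where J is a Jordan canonical form, so e^{tB} = P · e^{tJ} · P⁻¹, and e^{tJ} can be computed block-by-block.

B has Jordan form
J =
  [-3,  1]
  [ 0, -3]
(up to reordering of blocks).

Per-block formulas:
  For a 2×2 Jordan block J_2(-3): exp(t · J_2(-3)) = e^(-3t)·(I + t·N), where N is the 2×2 nilpotent shift.

After assembling e^{tJ} and conjugating by P, we get:

e^{tB} =
  [exp(-3*t), -t*exp(-3*t)]
  [0, exp(-3*t)]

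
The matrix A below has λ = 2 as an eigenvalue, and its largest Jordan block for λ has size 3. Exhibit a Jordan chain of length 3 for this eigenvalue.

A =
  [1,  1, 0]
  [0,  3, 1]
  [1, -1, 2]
A Jordan chain for λ = 2 of length 3:
v_1 = (1, 1, -1)ᵀ
v_2 = (-1, 0, 1)ᵀ
v_3 = (1, 0, 0)ᵀ

Let N = A − (2)·I. We want v_3 with N^3 v_3 = 0 but N^2 v_3 ≠ 0; then v_{j-1} := N · v_j for j = 3, …, 2.

Pick v_3 = (1, 0, 0)ᵀ.
Then v_2 = N · v_3 = (-1, 0, 1)ᵀ.
Then v_1 = N · v_2 = (1, 1, -1)ᵀ.

Sanity check: (A − (2)·I) v_1 = (0, 0, 0)ᵀ = 0. ✓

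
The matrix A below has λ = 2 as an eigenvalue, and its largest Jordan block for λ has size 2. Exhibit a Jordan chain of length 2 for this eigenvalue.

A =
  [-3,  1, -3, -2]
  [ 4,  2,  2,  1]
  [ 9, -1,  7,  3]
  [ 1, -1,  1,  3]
A Jordan chain for λ = 2 of length 2:
v_1 = (-4, 4, 8, 0)ᵀ
v_2 = (1, 1, 0, 0)ᵀ

Let N = A − (2)·I. We want v_2 with N^2 v_2 = 0 but N^1 v_2 ≠ 0; then v_{j-1} := N · v_j for j = 2, …, 2.

Pick v_2 = (1, 1, 0, 0)ᵀ.
Then v_1 = N · v_2 = (-4, 4, 8, 0)ᵀ.

Sanity check: (A − (2)·I) v_1 = (0, 0, 0, 0)ᵀ = 0. ✓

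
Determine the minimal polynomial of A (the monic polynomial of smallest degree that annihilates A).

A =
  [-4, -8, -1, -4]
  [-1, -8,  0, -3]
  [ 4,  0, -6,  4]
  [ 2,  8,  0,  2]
x^3 + 12*x^2 + 48*x + 64

The characteristic polynomial is χ_A(x) = (x + 4)^4, so the eigenvalues are known. The minimal polynomial is
  m_A(x) = Π_λ (x − λ)^{k_λ}
where k_λ is the size of the *largest* Jordan block for λ (equivalently, the smallest k with (A − λI)^k v = 0 for every generalised eigenvector v of λ).

  λ = -4: largest Jordan block has size 3, contributing (x + 4)^3

So m_A(x) = (x + 4)^3 = x^3 + 12*x^2 + 48*x + 64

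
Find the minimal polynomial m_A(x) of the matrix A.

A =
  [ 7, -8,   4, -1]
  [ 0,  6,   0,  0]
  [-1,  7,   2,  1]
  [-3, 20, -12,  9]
x^2 - 12*x + 36

The characteristic polynomial is χ_A(x) = (x - 6)^4, so the eigenvalues are known. The minimal polynomial is
  m_A(x) = Π_λ (x − λ)^{k_λ}
where k_λ is the size of the *largest* Jordan block for λ (equivalently, the smallest k with (A − λI)^k v = 0 for every generalised eigenvector v of λ).

  λ = 6: largest Jordan block has size 2, contributing (x − 6)^2

So m_A(x) = (x - 6)^2 = x^2 - 12*x + 36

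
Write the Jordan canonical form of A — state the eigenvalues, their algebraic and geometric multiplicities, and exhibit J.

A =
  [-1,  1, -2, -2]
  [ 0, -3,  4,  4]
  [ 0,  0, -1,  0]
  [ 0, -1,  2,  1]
J_2(-1) ⊕ J_1(-1) ⊕ J_1(-1)

The characteristic polynomial is
  det(x·I − A) = x^4 + 4*x^3 + 6*x^2 + 4*x + 1 = (x + 1)^4

Eigenvalues and multiplicities (the geometric multiplicity of λ is n − rank(A − λI), which equals the number of Jordan blocks for λ):
  λ = -1: algebraic multiplicity = 4, geometric multiplicity = 3

Determining the block sizes for each eigenvalue:
  λ = -1: 3 blocks summing to 4 forces exactly one block of size 2 and the rest size 1 → block sizes [2, 1, 1]

Assembling the blocks gives a Jordan form
J =
  [-1,  1,  0,  0]
  [ 0, -1,  0,  0]
  [ 0,  0, -1,  0]
  [ 0,  0,  0, -1]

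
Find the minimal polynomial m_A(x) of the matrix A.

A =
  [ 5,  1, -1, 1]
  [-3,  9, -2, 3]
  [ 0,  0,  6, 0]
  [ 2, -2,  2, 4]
x^3 - 18*x^2 + 108*x - 216

The characteristic polynomial is χ_A(x) = (x - 6)^4, so the eigenvalues are known. The minimal polynomial is
  m_A(x) = Π_λ (x − λ)^{k_λ}
where k_λ is the size of the *largest* Jordan block for λ (equivalently, the smallest k with (A − λI)^k v = 0 for every generalised eigenvector v of λ).

  λ = 6: largest Jordan block has size 3, contributing (x − 6)^3

So m_A(x) = (x - 6)^3 = x^3 - 18*x^2 + 108*x - 216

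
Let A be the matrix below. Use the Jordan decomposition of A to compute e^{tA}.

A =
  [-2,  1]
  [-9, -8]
e^{tA} =
  [3*t*exp(-5*t) + exp(-5*t), t*exp(-5*t)]
  [-9*t*exp(-5*t), -3*t*exp(-5*t) + exp(-5*t)]

Strategy: write A = P · J · P⁻¹ where J is a Jordan canonical form, so e^{tA} = P · e^{tJ} · P⁻¹, and e^{tJ} can be computed block-by-block.

A has Jordan form
J =
  [-5,  1]
  [ 0, -5]
(up to reordering of blocks).

Per-block formulas:
  For a 2×2 Jordan block J_2(-5): exp(t · J_2(-5)) = e^(-5t)·(I + t·N), where N is the 2×2 nilpotent shift.

After assembling e^{tJ} and conjugating by P, we get:

e^{tA} =
  [3*t*exp(-5*t) + exp(-5*t), t*exp(-5*t)]
  [-9*t*exp(-5*t), -3*t*exp(-5*t) + exp(-5*t)]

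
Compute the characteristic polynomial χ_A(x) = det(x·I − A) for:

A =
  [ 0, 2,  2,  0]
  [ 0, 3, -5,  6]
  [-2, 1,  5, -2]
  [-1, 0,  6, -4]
x^4 - 4*x^3 + 4*x^2

Expanding det(x·I − A) (e.g. by cofactor expansion or by noting that A is similar to its Jordan form J, which has the same characteristic polynomial as A) gives
  χ_A(x) = x^4 - 4*x^3 + 4*x^2
which factors as x^2*(x - 2)^2. The eigenvalues (with algebraic multiplicities) are λ = 0 with multiplicity 2, λ = 2 with multiplicity 2.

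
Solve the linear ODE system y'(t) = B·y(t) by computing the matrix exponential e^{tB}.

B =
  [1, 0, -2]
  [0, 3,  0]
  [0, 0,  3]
e^{tB} =
  [exp(t), 0, -exp(3*t) + exp(t)]
  [0, exp(3*t), 0]
  [0, 0, exp(3*t)]

Strategy: write B = P · J · P⁻¹ where J is a Jordan canonical form, so e^{tB} = P · e^{tJ} · P⁻¹, and e^{tJ} can be computed block-by-block.

B has Jordan form
J =
  [1, 0, 0]
  [0, 3, 0]
  [0, 0, 3]
(up to reordering of blocks).

Per-block formulas:
  For a 1×1 block at λ = 1: exp(t · [1]) = [e^(1t)].
  For a 1×1 block at λ = 3: exp(t · [3]) = [e^(3t)].

After assembling e^{tJ} and conjugating by P, we get:

e^{tB} =
  [exp(t), 0, -exp(3*t) + exp(t)]
  [0, exp(3*t), 0]
  [0, 0, exp(3*t)]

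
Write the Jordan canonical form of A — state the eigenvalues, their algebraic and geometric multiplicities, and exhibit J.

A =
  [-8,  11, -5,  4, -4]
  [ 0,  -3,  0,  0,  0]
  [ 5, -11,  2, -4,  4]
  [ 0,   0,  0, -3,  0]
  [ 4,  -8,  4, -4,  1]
J_2(-3) ⊕ J_1(-3) ⊕ J_1(-3) ⊕ J_1(1)

The characteristic polynomial is
  det(x·I − A) = x^5 + 11*x^4 + 42*x^3 + 54*x^2 - 27*x - 81 = (x - 1)*(x + 3)^4

Eigenvalues and multiplicities (the geometric multiplicity of λ is n − rank(A − λI), which equals the number of Jordan blocks for λ):
  λ = -3: algebraic multiplicity = 4, geometric multiplicity = 3
  λ = 1: algebraic multiplicity = 1, geometric multiplicity = 1

Determining the block sizes for each eigenvalue:
  λ = -3: 3 blocks summing to 4 forces exactly one block of size 2 and the rest size 1 → block sizes [2, 1, 1]
  λ = 1: one block (gm = 1), so the single block has size am = 1 → block sizes [1]

Assembling the blocks gives a Jordan form
J =
  [-3,  1,  0,  0, 0]
  [ 0, -3,  0,  0, 0]
  [ 0,  0, -3,  0, 0]
  [ 0,  0,  0, -3, 0]
  [ 0,  0,  0,  0, 1]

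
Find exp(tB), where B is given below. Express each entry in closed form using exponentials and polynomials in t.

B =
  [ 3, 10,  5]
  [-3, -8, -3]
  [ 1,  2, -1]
e^{tB} =
  [5*t*exp(-2*t) + exp(-2*t), 10*t*exp(-2*t), 5*t*exp(-2*t)]
  [-3*t*exp(-2*t), -6*t*exp(-2*t) + exp(-2*t), -3*t*exp(-2*t)]
  [t*exp(-2*t), 2*t*exp(-2*t), t*exp(-2*t) + exp(-2*t)]

Strategy: write B = P · J · P⁻¹ where J is a Jordan canonical form, so e^{tB} = P · e^{tJ} · P⁻¹, and e^{tJ} can be computed block-by-block.

B has Jordan form
J =
  [-2,  1,  0]
  [ 0, -2,  0]
  [ 0,  0, -2]
(up to reordering of blocks).

Per-block formulas:
  For a 2×2 Jordan block J_2(-2): exp(t · J_2(-2)) = e^(-2t)·(I + t·N), where N is the 2×2 nilpotent shift.
  For a 1×1 block at λ = -2: exp(t · [-2]) = [e^(-2t)].

After assembling e^{tJ} and conjugating by P, we get:

e^{tB} =
  [5*t*exp(-2*t) + exp(-2*t), 10*t*exp(-2*t), 5*t*exp(-2*t)]
  [-3*t*exp(-2*t), -6*t*exp(-2*t) + exp(-2*t), -3*t*exp(-2*t)]
  [t*exp(-2*t), 2*t*exp(-2*t), t*exp(-2*t) + exp(-2*t)]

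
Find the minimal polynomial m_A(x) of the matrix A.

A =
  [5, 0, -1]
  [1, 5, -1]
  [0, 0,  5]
x^3 - 15*x^2 + 75*x - 125

The characteristic polynomial is χ_A(x) = (x - 5)^3, so the eigenvalues are known. The minimal polynomial is
  m_A(x) = Π_λ (x − λ)^{k_λ}
where k_λ is the size of the *largest* Jordan block for λ (equivalently, the smallest k with (A − λI)^k v = 0 for every generalised eigenvector v of λ).

  λ = 5: largest Jordan block has size 3, contributing (x − 5)^3

So m_A(x) = (x - 5)^3 = x^3 - 15*x^2 + 75*x - 125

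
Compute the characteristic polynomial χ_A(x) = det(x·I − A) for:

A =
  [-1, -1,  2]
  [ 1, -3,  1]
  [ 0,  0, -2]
x^3 + 6*x^2 + 12*x + 8

Expanding det(x·I − A) (e.g. by cofactor expansion or by noting that A is similar to its Jordan form J, which has the same characteristic polynomial as A) gives
  χ_A(x) = x^3 + 6*x^2 + 12*x + 8
which factors as (x + 2)^3. The eigenvalues (with algebraic multiplicities) are λ = -2 with multiplicity 3.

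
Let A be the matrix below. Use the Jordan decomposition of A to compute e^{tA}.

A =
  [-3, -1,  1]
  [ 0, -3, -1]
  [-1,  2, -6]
e^{tA} =
  [t*exp(-4*t) + exp(-4*t), -t*exp(-4*t), t*exp(-4*t)]
  [t^2*exp(-4*t)/2, -t^2*exp(-4*t)/2 + t*exp(-4*t) + exp(-4*t), t^2*exp(-4*t)/2 - t*exp(-4*t)]
  [t^2*exp(-4*t)/2 - t*exp(-4*t), -t^2*exp(-4*t)/2 + 2*t*exp(-4*t), t^2*exp(-4*t)/2 - 2*t*exp(-4*t) + exp(-4*t)]

Strategy: write A = P · J · P⁻¹ where J is a Jordan canonical form, so e^{tA} = P · e^{tJ} · P⁻¹, and e^{tJ} can be computed block-by-block.

A has Jordan form
J =
  [-4,  1,  0]
  [ 0, -4,  1]
  [ 0,  0, -4]
(up to reordering of blocks).

Per-block formulas:
  For a 3×3 Jordan block J_3(-4): exp(t · J_3(-4)) = e^(-4t)·(I + t·N + (t^2/2)·N^2), where N is the 3×3 nilpotent shift.

After assembling e^{tJ} and conjugating by P, we get:

e^{tA} =
  [t*exp(-4*t) + exp(-4*t), -t*exp(-4*t), t*exp(-4*t)]
  [t^2*exp(-4*t)/2, -t^2*exp(-4*t)/2 + t*exp(-4*t) + exp(-4*t), t^2*exp(-4*t)/2 - t*exp(-4*t)]
  [t^2*exp(-4*t)/2 - t*exp(-4*t), -t^2*exp(-4*t)/2 + 2*t*exp(-4*t), t^2*exp(-4*t)/2 - 2*t*exp(-4*t) + exp(-4*t)]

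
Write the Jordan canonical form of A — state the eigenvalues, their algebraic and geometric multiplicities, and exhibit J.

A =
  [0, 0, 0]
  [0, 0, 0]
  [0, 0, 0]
J_1(0) ⊕ J_1(0) ⊕ J_1(0)

The characteristic polynomial is
  det(x·I − A) = x^3

Eigenvalues and multiplicities (the geometric multiplicity of λ is n − rank(A − λI), which equals the number of Jordan blocks for λ):
  λ = 0: algebraic multiplicity = 3, geometric multiplicity = 3

Determining the block sizes for each eigenvalue:
  λ = 0: gm = am = 3, so every block has size 1 → block sizes [1, 1, 1]

Assembling the blocks gives a Jordan form
J =
  [0, 0, 0]
  [0, 0, 0]
  [0, 0, 0]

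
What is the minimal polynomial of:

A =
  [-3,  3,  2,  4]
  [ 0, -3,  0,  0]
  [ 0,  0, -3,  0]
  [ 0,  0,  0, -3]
x^2 + 6*x + 9

The characteristic polynomial is χ_A(x) = (x + 3)^4, so the eigenvalues are known. The minimal polynomial is
  m_A(x) = Π_λ (x − λ)^{k_λ}
where k_λ is the size of the *largest* Jordan block for λ (equivalently, the smallest k with (A − λI)^k v = 0 for every generalised eigenvector v of λ).

  λ = -3: largest Jordan block has size 2, contributing (x + 3)^2

So m_A(x) = (x + 3)^2 = x^2 + 6*x + 9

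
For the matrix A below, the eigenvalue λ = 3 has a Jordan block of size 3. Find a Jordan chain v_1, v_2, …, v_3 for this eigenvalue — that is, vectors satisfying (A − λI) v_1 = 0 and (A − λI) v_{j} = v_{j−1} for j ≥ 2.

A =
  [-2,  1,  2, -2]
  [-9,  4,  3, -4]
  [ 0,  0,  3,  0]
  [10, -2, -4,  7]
A Jordan chain for λ = 3 of length 3:
v_1 = (-4, -4, 0, 8)ᵀ
v_2 = (-5, -9, 0, 10)ᵀ
v_3 = (1, 0, 0, 0)ᵀ

Let N = A − (3)·I. We want v_3 with N^3 v_3 = 0 but N^2 v_3 ≠ 0; then v_{j-1} := N · v_j for j = 3, …, 2.

Pick v_3 = (1, 0, 0, 0)ᵀ.
Then v_2 = N · v_3 = (-5, -9, 0, 10)ᵀ.
Then v_1 = N · v_2 = (-4, -4, 0, 8)ᵀ.

Sanity check: (A − (3)·I) v_1 = (0, 0, 0, 0)ᵀ = 0. ✓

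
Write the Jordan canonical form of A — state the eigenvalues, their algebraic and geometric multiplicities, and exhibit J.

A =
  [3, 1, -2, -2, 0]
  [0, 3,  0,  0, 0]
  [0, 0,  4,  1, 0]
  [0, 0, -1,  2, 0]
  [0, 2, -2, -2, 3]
J_2(3) ⊕ J_2(3) ⊕ J_1(3)

The characteristic polynomial is
  det(x·I − A) = x^5 - 15*x^4 + 90*x^3 - 270*x^2 + 405*x - 243 = (x - 3)^5

Eigenvalues and multiplicities (the geometric multiplicity of λ is n − rank(A − λI), which equals the number of Jordan blocks for λ):
  λ = 3: algebraic multiplicity = 5, geometric multiplicity = 3

Determining the block sizes for each eigenvalue:
  λ = 3: with am = 5 and gm = 3, the partition is not yet determined (e.g. several partitions of 5 into 3 parts exist). Let N = A − (3)·I. Computing rank(N^1) = 2, rank(N^2) = 0; the number of blocks of size ≥ j is rank(N^{j−1}) − rank(N^j), giving [3, 2]. So we have 2 block(s) of size 2, 1 block(s) of size 1 → block sizes [2, 2, 1]

Assembling the blocks gives a Jordan form
J =
  [3, 1, 0, 0, 0]
  [0, 3, 0, 0, 0]
  [0, 0, 3, 1, 0]
  [0, 0, 0, 3, 0]
  [0, 0, 0, 0, 3]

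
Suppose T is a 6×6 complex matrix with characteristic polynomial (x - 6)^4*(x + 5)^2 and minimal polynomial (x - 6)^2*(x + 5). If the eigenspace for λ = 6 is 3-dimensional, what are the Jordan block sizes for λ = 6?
Block sizes for λ = 6: [2, 1, 1]

Step 1 — from the characteristic polynomial, algebraic multiplicity of λ = 6 is 4. From dim ker(T − (6)·I) = 3, there are exactly 3 Jordan blocks for λ = 6.
Step 2 — from the minimal polynomial, the factor (x − 6)^2 tells us the largest block for λ = 6 has size 2.
Step 3 — with total size 4, 3 blocks, and largest block 2, the block sizes (in nonincreasing order) are [2, 1, 1].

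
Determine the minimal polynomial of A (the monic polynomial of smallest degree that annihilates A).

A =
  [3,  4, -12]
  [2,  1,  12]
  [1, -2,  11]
x^2 - 10*x + 25

The characteristic polynomial is χ_A(x) = (x - 5)^3, so the eigenvalues are known. The minimal polynomial is
  m_A(x) = Π_λ (x − λ)^{k_λ}
where k_λ is the size of the *largest* Jordan block for λ (equivalently, the smallest k with (A − λI)^k v = 0 for every generalised eigenvector v of λ).

  λ = 5: largest Jordan block has size 2, contributing (x − 5)^2

So m_A(x) = (x - 5)^2 = x^2 - 10*x + 25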